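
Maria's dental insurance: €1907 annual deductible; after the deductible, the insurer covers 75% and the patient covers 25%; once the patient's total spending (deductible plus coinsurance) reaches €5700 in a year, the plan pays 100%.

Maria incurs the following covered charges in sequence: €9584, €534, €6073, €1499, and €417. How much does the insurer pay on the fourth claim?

€1277

Bill 1, €9584: €1907 to deductible, leaving €7677; coinsurance €7677 × 25% = €1919.25. Patient owes €3826.25 (running OOP €3826.25). Insurer: €9584 − €3826.25 = €5757.75.
Bill 2, €534: deductible met; 25% of €534 = €133.50. Patient pays €133.50; OOP now €3959.75. Insurer: €534 − €133.50 = €400.50.
Bill 3, €6073: deductible already satisfied, so patient's share is 25% × €6073 = €1518.25. Cost to patient: €1518.25. OOP to date €5478. Plan pays €6073 − €1518.25 = €4554.75.
Bill 4, €1499: deductible already satisfied, so patient's share is 25% × €1499 = €374.75. OOP would hit €5852.75 > €5700, so the cap limits the patient to €5700 − €5478 = €222. Plan pays €1499 − €222 = €1277.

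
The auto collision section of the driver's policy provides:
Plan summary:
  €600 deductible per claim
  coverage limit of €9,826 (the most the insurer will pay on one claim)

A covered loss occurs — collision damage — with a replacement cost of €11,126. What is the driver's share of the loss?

Subtract the deductible: €11,126 − €600 = €10,526.
Since €10,526 > €9,826, the payout is capped at €9,826.
The driver bears the rest of the original loss: €11,126 − €9,826 = €1,300.

€1,300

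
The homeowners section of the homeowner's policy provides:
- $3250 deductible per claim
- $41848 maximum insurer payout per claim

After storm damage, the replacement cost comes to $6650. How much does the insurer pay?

Less the $3250 deductible: $6650 − $3250 = $3400.
$3400 is within the $41848 limit, so the insurer pays $3400.

$3400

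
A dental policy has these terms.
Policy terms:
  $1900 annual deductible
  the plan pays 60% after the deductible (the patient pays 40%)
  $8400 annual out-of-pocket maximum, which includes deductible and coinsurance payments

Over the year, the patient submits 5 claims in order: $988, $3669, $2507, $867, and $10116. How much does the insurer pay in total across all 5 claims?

$9748.20

#1 ($988): all of it applies to the deductible. Patient pays $988; OOP now $988. Insurer: $988 − $988 = $0.
#2 ($3669): $912 finishes the deductible; $2757 goes to coinsurance; patient's 40% is $1102.80. Cost to patient: $2014.80. OOP to date $3002.80. Insurer: $3669 − $2014.80 = $1654.20.
#3 ($2507): deductible met; 40% of $2507 = $1002.80. Cost to patient: $1002.80. OOP to date $4005.60. Plan pays $2507 − $1002.80 = $1504.20.
#4 ($867): 40% coinsurance on $867 = $346.80. Patient owes $346.80 (running OOP $4352.40). Insurer: $867 − $346.80 = $520.20.
#5 ($10116): 40% coinsurance on $10116 = $4046.40. Cost to patient: $4046.40. OOP to date $8398.80. Plan pays $10116 − $4046.40 = $6069.60.
Insurer total: $0 + $1654.20 + $1504.20 + $520.20 + $6069.60 = $9748.20.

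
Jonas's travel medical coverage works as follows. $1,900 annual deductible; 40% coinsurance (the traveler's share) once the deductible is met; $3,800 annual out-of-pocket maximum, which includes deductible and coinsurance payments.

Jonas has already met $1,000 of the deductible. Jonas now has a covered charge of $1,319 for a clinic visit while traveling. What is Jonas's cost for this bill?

Deductible still to meet: $1,900 − $1,000 = $900.
The remaining $419 (= $1,319 − $900) moves to coinsurance.
Coinsurance: $419 × 40% = $167.60.
So the traveler owes $900 + $167.60 = $1,067.60 before any cap.
Cumulative spending $1,000 + $1,067.60 = $2,067.60 stays under the $3,800 maximum.

$1,067.60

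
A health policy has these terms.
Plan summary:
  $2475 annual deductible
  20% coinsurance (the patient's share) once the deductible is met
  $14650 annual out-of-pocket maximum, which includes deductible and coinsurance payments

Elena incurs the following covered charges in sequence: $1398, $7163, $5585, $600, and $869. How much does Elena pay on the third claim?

Bill 1, $1398: all of it applies to the deductible. Patient owes $1398 (running OOP $1398).
Bill 2, $7163: $1077 to deductible, leaving $6086; coinsurance $6086 × 20% = $1217.20. Cost to patient: $2294.20. OOP to date $3692.20.
Bill 3, $5585: deductible met; 20% of $5585 = $1117. Patient pays $1117; OOP now $4809.20.

$1117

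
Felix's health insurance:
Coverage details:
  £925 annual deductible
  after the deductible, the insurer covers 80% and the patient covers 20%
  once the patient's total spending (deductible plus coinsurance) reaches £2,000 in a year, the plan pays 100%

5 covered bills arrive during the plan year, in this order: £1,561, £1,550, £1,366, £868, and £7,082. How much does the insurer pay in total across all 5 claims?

Claim 1 (£1,561): £925 finishes the deductible; £636 goes to coinsurance; coinsurance £636 × 20% = £127.20. Patient pays £1,052.20; OOP now £1,052.20. Insurer: £1,561 − £1,052.20 = £508.80.
Claim 2 (£1,550): deductible already satisfied, so patient's share is 20% × £1,550 = £310. Patient owes £310 (running OOP £1,362.20). Insurer: £1,550 − £310 = £1,240.
Claim 3 (£1,366): 20% coinsurance on £1,366 = £273.20. Patient pays £273.20; OOP now £1,635.40. Plan pays £1,366 − £273.20 = £1,092.80.
Claim 4 (£868): deductible met; 20% of £868 = £173.60. Patient pays £173.60; OOP now £1,809. Plan pays £868 − £173.60 = £694.40.
Claim 5 (£7,082): 20% coinsurance on £7,082 = £1,416.40. That would push OOP to £3,225.40, over the £2,000 cap, so patient pays £2,000 − £1,809 = £191. Plan pays £7,082 − £191 = £6,891.
Insurer total: £508.80 + £1,240 + £1,092.80 + £694.40 + £6,891 = £10,427.

£10,427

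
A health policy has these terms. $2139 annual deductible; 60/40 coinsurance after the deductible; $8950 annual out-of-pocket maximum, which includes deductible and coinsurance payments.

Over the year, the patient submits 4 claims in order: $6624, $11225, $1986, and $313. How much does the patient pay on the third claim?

Bill 1, $6624: deductible takes $2139, $4485 remains; coinsurance $4485 × 40% = $1794. Cost to patient: $3933. OOP to date $3933.
Bill 2, $11225: deductible already satisfied, so patient's share is 40% × $11225 = $4490. Cost to patient: $4490. OOP to date $8423.
Bill 3, $1986: deductible met; 40% of $1986 = $794.40. Adding that to $8423 gives $9217.40, past the $8950 cap; patient pays only $8950 − $8423 = $527.

$527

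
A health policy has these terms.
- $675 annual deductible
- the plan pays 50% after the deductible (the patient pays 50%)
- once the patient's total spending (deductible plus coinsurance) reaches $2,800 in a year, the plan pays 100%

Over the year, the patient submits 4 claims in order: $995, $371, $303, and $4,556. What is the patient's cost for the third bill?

Bill 1, $995: deductible takes $675, $320 remains; patient's 50% is $160. Patient owes $835 (running OOP $835).
Bill 2, $371: deductible already satisfied, so patient's share is 50% × $371 = $185.50. Cost to patient: $185.50. OOP to date $1,020.50.
Bill 3, $303: 50% coinsurance on $303 = $151.50. Patient owes $151.50 (running OOP $1,172).

$151.50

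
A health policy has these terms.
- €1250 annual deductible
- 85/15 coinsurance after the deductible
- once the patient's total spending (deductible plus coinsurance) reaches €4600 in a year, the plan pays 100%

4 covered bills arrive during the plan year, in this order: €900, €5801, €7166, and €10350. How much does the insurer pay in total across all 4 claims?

Claim 1 (€900): all of it applies to the deductible. Cost to patient: €900. OOP to date €900. Plan pays €900 − €900 = €0.
Claim 2 (€5801): deductible takes €350, €5451 remains; patient's 15% is €817.65. Patient owes €1167.65 (running OOP €2067.65). Insurer: €5801 − €1167.65 = €4633.35.
Claim 3 (€7166): deductible met; 15% of €7166 = €1074.90. Patient owes €1074.90 (running OOP €3142.55). Plan pays €7166 − €1074.90 = €6091.10.
Claim 4 (€10350): 15% coinsurance on €10350 = €1552.50. Adding that to €3142.55 gives €4695.05, past the €4600 cap; patient pays only €4600 − €3142.55 = €1457.45. Plan pays €10350 − €1457.45 = €8892.55.
Insurer total: €0 + €4633.35 + €6091.10 + €8892.55 = €19617.

€19617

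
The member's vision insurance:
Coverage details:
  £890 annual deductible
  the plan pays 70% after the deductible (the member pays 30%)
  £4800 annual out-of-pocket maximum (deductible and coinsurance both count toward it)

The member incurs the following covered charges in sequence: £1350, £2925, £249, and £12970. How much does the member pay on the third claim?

Bill 1, £1350: £890 finishes the deductible; £460 goes to coinsurance; 30% of £460 = £138. Member owes £1028 (running OOP £1028).
Bill 2, £2925: deductible already satisfied, so member's share is 30% × £2925 = £877.50. Cost to member: £877.50. OOP to date £1905.50.
Bill 3, £249: 30% coinsurance on £249 = £74.70. Cost to member: £74.70. OOP to date £1980.20.

£74.70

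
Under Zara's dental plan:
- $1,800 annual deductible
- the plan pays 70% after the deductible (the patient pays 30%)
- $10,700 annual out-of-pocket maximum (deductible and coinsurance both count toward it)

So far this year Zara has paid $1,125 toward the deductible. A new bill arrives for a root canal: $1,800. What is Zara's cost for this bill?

$1,012.50

Deductible still to meet: $1,800 − $1,125 = $675.
That leaves $1,800 − $675 = $1,125 for coinsurance.
Patient's 30% share of $1,125 is $337.50.
Patient responsibility before any cap: $675 + $337.50 = $1,012.50.
Cumulative spending $1,125 + $1,012.50 = $2,137.50 stays under the $10,700 maximum.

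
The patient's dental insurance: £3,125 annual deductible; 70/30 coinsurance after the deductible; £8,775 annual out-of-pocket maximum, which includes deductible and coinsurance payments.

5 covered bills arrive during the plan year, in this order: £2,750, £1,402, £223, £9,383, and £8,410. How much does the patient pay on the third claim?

£66.90

Claim 1 — £2,750: fully absorbed by the deductible. Cost to patient: £2,750. OOP to date £2,750.
Claim 2 — £1,402: deductible takes £375, £1,027 remains; coinsurance £1,027 × 30% = £308.10. Cost to patient: £683.10. OOP to date £3,433.10.
Claim 3 — £223: deductible already satisfied, so patient's share is 30% × £223 = £66.90. Patient pays £66.90; OOP now £3,500.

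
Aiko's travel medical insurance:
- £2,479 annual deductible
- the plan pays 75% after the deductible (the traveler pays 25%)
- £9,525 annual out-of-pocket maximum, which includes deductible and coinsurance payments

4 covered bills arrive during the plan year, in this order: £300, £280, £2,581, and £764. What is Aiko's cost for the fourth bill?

£191

Claim 1 — £300: fully absorbed by the deductible. Cost to traveler: £300. OOP to date £300.
Claim 2 — £280: entire amount goes to the deductible. Traveler owes £280 (running OOP £580).
Claim 3 — £2,581: deductible takes £1,899, £682 remains; coinsurance £682 × 25% = £170.50. Traveler pays £2,069.50; OOP now £2,649.50.
Claim 4 — £764: deductible already satisfied, so traveler's share is 25% × £764 = £191. Cost to traveler: £191. OOP to date £2,840.50.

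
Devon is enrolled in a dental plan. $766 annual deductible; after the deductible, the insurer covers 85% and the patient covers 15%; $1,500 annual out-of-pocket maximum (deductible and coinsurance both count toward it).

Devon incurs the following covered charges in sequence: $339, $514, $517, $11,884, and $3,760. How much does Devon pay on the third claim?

Bill 1, $339: fully absorbed by the deductible. Cost to patient: $339. OOP to date $339.
Bill 2, $514: $427 to deductible, leaving $87; patient's 15% is $13.05. Patient pays $440.05; OOP now $779.05.
Bill 3, $517: deductible already satisfied, so patient's share is 15% × $517 = $77.55. Patient pays $77.55; OOP now $856.60.

$77.55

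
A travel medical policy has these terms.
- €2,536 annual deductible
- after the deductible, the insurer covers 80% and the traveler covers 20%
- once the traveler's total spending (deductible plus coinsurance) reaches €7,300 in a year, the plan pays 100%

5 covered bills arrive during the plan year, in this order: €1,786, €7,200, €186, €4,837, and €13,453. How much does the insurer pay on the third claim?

€148.80

Claim 1 (€1,786): entire amount goes to the deductible. Cost to traveler: €1,786. OOP to date €1,786. Plan pays €1,786 − €1,786 = €0.
Claim 2 (€7,200): €750 finishes the deductible; €6,450 goes to coinsurance; coinsurance €6,450 × 20% = €1,290. Traveler pays €2,040; OOP now €3,826. Plan pays €7,200 − €2,040 = €5,160.
Claim 3 (€186): deductible already satisfied, so traveler's share is 20% × €186 = €37.20. Traveler owes €37.20 (running OOP €3,863.20). Insurer: €186 − €37.20 = €148.80.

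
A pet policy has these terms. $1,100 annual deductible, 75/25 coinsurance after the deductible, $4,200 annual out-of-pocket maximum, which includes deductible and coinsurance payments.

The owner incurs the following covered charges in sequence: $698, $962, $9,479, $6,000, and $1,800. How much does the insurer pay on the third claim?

$7,109.25

Claim 1 ($698): all of it applies to the deductible. Owner pays $698; OOP now $698. Plan pays $698 − $698 = $0.
Claim 2 ($962): deductible takes $402, $560 remains; owner's 25% is $140. Owner owes $542 (running OOP $1,240). Plan pays $962 − $542 = $420.
Claim 3 ($9,479): deductible already satisfied, so owner's share is 25% × $9,479 = $2,369.75. Cost to owner: $2,369.75. OOP to date $3,609.75. Insurer: $9,479 − $2,369.75 = $7,109.25.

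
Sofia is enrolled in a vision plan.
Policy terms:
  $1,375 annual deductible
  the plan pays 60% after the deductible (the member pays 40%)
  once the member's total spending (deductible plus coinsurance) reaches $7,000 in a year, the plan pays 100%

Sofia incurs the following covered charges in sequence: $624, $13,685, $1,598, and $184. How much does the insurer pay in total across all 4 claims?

$9,091

Bill 1, $624: all of it applies to the deductible. Cost to member: $624. OOP to date $624. Plan pays $624 − $624 = $0.
Bill 2, $13,685: $751 finishes the deductible; $12,934 goes to coinsurance; member's 40% is $5,173.60. Member pays $5,924.60; OOP now $6,548.60. Insurer: $13,685 − $5,924.60 = $7,760.40.
Bill 3, $1,598: deductible already satisfied, so member's share is 40% × $1,598 = $639.20. That would push OOP to $7,187.80, over the $7,000 cap, so member pays $7,000 − $6,548.60 = $451.40. Plan pays $1,598 − $451.40 = $1,146.60.
Bill 4, $184: deductible met; 40% of $184 = $73.60. Adding that to $7,000 gives $7,073.60, past the $7,000 cap; member pays only $7,000 − $7,000 = $0. Insurer: $184 − $0 = $184.
Insurer total = bills − member's total = $16,091 − $7,000 = $9,091.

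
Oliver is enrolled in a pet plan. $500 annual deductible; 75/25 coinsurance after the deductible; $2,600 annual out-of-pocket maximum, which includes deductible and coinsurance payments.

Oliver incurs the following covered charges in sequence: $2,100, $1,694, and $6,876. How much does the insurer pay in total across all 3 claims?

$8,070

Claim 1 ($2,100): $500 finishes the deductible; $1,600 goes to coinsurance; coinsurance $1,600 × 25% = $400. Owner pays $900; OOP now $900. Plan pays $2,100 − $900 = $1,200.
Claim 2 ($1,694): deductible already satisfied, so owner's share is 25% × $1,694 = $423.50. Owner owes $423.50 (running OOP $1,323.50). Plan pays $1,694 − $423.50 = $1,270.50.
Claim 3 ($6,876): deductible met; 25% of $6,876 = $1,719. That would push OOP to $3,042.50, over the $2,600 cap, so owner pays $2,600 − $1,323.50 = $1,276.50. Insurer: $6,876 − $1,276.50 = $5,599.50.
Insurer total = bills − owner's total = $10,670 − $2,600 = $8,070.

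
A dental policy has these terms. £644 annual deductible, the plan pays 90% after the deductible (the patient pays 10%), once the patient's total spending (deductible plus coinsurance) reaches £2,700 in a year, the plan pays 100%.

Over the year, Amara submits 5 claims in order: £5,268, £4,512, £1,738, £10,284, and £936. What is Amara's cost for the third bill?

Claim 1 — £5,268: £644 finishes the deductible; £4,624 goes to coinsurance; 10% of £4,624 = £462.40. Cost to patient: £1,106.40. OOP to date £1,106.40.
Claim 2 — £4,512: deductible already satisfied, so patient's share is 10% × £4,512 = £451.20. Patient owes £451.20 (running OOP £1,557.60).
Claim 3 — £1,738: deductible already satisfied, so patient's share is 10% × £1,738 = £173.80. Patient pays £173.80; OOP now £1,731.40.

£173.80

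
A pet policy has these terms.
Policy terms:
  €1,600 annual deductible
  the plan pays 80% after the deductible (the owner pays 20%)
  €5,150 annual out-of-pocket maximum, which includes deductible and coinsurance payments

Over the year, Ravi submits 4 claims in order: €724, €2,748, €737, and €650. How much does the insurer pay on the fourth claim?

€520

#1 (€724): entire amount goes to the deductible. Owner pays €724; OOP now €724. Insurer: €724 − €724 = €0.
#2 (€2,748): €876 finishes the deductible; €1,872 goes to coinsurance; 20% of €1,872 = €374.40. Owner owes €1,250.40 (running OOP €1,974.40). Plan pays €2,748 − €1,250.40 = €1,497.60.
#3 (€737): 20% coinsurance on €737 = €147.40. Cost to owner: €147.40. OOP to date €2,121.80. Plan pays €737 − €147.40 = €589.60.
#4 (€650): 20% coinsurance on €650 = €130. Owner pays €130; OOP now €2,251.80. Insurer: €650 − €130 = €520.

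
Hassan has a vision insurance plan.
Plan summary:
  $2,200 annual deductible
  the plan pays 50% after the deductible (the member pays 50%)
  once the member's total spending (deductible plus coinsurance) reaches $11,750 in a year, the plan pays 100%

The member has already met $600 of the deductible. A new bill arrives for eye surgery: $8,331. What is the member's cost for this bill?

$4,965.50

$600 of the $2,200 deductible is already met, leaving $1,600.
That leaves $8,331 − $1,600 = $6,731 for coinsurance.
50% of $6,731 = $3,365.50 falls to the member.
Member responsibility before any cap: $1,600 + $3,365.50 = $4,965.50.
Total out-of-pocket so far would be $600 + $4,965.50 = $5,565.50, below the $11,750 cap — no reduction.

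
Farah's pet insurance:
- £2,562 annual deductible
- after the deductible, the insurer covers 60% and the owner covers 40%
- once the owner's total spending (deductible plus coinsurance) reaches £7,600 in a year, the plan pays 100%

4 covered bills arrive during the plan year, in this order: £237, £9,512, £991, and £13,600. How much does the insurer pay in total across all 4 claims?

#1 (£237): fully absorbed by the deductible. Cost to owner: £237. OOP to date £237. Plan pays £237 − £237 = £0.
#2 (£9,512): deductible takes £2,325, £7,187 remains; coinsurance £7,187 × 40% = £2,874.80. Cost to owner: £5,199.80. OOP to date £5,436.80. Plan pays £9,512 − £5,199.80 = £4,312.20.
#3 (£991): deductible met; 40% of £991 = £396.40. Owner pays £396.40; OOP now £5,833.20. Insurer: £991 − £396.40 = £594.60.
#4 (£13,600): deductible already satisfied, so owner's share is 40% × £13,600 = £5,440. OOP would hit £11,273.20 > £7,600, so the cap limits the owner to £7,600 − £5,833.20 = £1,766.80. Plan pays £13,600 − £1,766.80 = £11,833.20.
Insurer total = bills − owner's total = £24,340 − £7,600 = £16,740.

£16,740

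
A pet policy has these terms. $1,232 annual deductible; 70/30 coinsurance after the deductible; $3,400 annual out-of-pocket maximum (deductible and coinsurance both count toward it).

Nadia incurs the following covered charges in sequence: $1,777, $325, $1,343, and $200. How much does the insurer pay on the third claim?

Claim 1 ($1,777): $1,232 to deductible, leaving $545; 30% of $545 = $163.50. Owner pays $1,395.50; OOP now $1,395.50. Plan pays $1,777 − $1,395.50 = $381.50.
Claim 2 ($325): 30% coinsurance on $325 = $97.50. Cost to owner: $97.50. OOP to date $1,493. Plan pays $325 − $97.50 = $227.50.
Claim 3 ($1,343): deductible already satisfied, so owner's share is 30% × $1,343 = $402.90. Cost to owner: $402.90. OOP to date $1,895.90. Plan pays $1,343 − $402.90 = $940.10.

$940.10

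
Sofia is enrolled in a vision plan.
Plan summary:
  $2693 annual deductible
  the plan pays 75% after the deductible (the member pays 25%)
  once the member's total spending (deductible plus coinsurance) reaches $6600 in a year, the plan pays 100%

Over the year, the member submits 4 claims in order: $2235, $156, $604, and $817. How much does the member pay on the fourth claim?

#1 ($2235): fully absorbed by the deductible. Member owes $2235 (running OOP $2235).
#2 ($156): fully absorbed by the deductible. Member pays $156; OOP now $2391.
#3 ($604): $302 finishes the deductible; $302 goes to coinsurance; 25% of $302 = $75.50. Member pays $377.50; OOP now $2768.50.
#4 ($817): 25% coinsurance on $817 = $204.25. Cost to member: $204.25. OOP to date $2972.75.

$204.25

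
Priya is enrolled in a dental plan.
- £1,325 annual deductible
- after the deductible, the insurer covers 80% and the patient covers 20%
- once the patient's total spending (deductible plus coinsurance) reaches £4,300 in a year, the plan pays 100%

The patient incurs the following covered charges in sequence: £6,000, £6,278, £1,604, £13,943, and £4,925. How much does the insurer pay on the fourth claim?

Claim 1 — £6,000: deductible takes £1,325, £4,675 remains; coinsurance £4,675 × 20% = £935. Patient owes £2,260 (running OOP £2,260). Plan pays £6,000 − £2,260 = £3,740.
Claim 2 — £6,278: deductible already satisfied, so patient's share is 20% × £6,278 = £1,255.60. Patient pays £1,255.60; OOP now £3,515.60. Plan pays £6,278 − £1,255.60 = £5,022.40.
Claim 3 — £1,604: deductible met; 20% of £1,604 = £320.80. Cost to patient: £320.80. OOP to date £3,836.40. Insurer: £1,604 − £320.80 = £1,283.20.
Claim 4 — £13,943: deductible already satisfied, so patient's share is 20% × £13,943 = £2,788.60. Adding that to £3,836.40 gives £6,625, past the £4,300 cap; patient pays only £4,300 − £3,836.40 = £463.60. Plan pays £13,943 − £463.60 = £13,479.40.

£13,479.40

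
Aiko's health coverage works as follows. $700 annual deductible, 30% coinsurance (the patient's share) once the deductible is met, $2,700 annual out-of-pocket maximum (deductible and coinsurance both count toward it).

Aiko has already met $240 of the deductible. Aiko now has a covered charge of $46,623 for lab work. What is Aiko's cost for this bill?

$2,460

Remaining deductible: $700 − $240 = $460.
The remaining $46,163 (= $46,623 − $460) moves to coinsurance.
30% of $46,163 = $13,848.90 falls to the patient.
Patient responsibility before any cap: $460 + $13,848.90 = $14,308.90.
Adding $14,308.90 to the $240 already spent would give $14,548.90, which exceeds the $2,700 cap; the patient pays just $2,700 − $240 = $2,460.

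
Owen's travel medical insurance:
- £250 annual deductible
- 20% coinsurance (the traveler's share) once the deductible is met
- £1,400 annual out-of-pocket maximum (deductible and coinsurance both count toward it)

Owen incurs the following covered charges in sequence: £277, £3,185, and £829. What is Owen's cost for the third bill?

Claim 1 (£277): £250 finishes the deductible; £27 goes to coinsurance; traveler's 20% is £5.40. Traveler owes £255.40 (running OOP £255.40).
Claim 2 (£3,185): deductible met; 20% of £3,185 = £637. Cost to traveler: £637. OOP to date £892.40.
Claim 3 (£829): deductible already satisfied, so traveler's share is 20% × £829 = £165.80. Traveler owes £165.80 (running OOP £1,058.20).

£165.80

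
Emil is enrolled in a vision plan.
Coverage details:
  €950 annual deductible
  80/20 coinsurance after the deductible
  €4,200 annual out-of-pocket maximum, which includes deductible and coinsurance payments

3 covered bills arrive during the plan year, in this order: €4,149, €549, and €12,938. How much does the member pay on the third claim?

€2,500.40

#1 (€4,149): €950 finishes the deductible; €3,199 goes to coinsurance; 20% of €3,199 = €639.80. Member owes €1,589.80 (running OOP €1,589.80).
#2 (€549): deductible met; 20% of €549 = €109.80. Cost to member: €109.80. OOP to date €1,699.60.
#3 (€12,938): deductible already satisfied, so member's share is 20% × €12,938 = €2,587.60. OOP would hit €4,287.20 > €4,200, so the cap limits the member to €4,200 − €1,699.60 = €2,500.40.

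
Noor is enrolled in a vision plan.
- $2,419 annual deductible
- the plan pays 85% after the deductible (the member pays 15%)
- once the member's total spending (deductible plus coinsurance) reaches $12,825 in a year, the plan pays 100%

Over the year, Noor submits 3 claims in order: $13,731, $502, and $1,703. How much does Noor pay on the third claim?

$255.45

#1 ($13,731): $2,419 finishes the deductible; $11,312 goes to coinsurance; member's 15% is $1,696.80. Cost to member: $4,115.80. OOP to date $4,115.80.
#2 ($502): deductible already satisfied, so member's share is 15% × $502 = $75.30. Member owes $75.30 (running OOP $4,191.10).
#3 ($1,703): deductible met; 15% of $1,703 = $255.45. Member pays $255.45; OOP now $4,446.55.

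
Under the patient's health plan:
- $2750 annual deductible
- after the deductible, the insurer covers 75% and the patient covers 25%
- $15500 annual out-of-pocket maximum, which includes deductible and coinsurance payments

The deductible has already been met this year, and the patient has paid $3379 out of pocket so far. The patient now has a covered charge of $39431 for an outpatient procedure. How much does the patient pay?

$9857.75

The deductible is already satisfied, so the full bill goes to coinsurance.
Coinsurance: $39431 × 25% = $9857.75.
Year-to-date out-of-pocket becomes $3379 + $9857.75 = $13236.75, still under the $15500 maximum, so no cap applies.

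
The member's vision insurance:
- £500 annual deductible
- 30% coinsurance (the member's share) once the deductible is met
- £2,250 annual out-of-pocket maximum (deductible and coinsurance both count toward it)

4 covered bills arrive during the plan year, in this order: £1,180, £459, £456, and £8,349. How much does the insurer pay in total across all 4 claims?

Bill 1, £1,180: £500 to deductible, leaving £680; coinsurance £680 × 30% = £204. Member pays £704; OOP now £704. Plan pays £1,180 − £704 = £476.
Bill 2, £459: 30% coinsurance on £459 = £137.70. Member owes £137.70 (running OOP £841.70). Plan pays £459 − £137.70 = £321.30.
Bill 3, £456: deductible met; 30% of £456 = £136.80. Member owes £136.80 (running OOP £978.50). Insurer: £456 − £136.80 = £319.20.
Bill 4, £8,349: deductible already satisfied, so member's share is 30% × £8,349 = £2,504.70. That would push OOP to £3,483.20, over the £2,250 cap, so member pays £2,250 − £978.50 = £1,271.50. Plan pays £8,349 − £1,271.50 = £7,077.50.
Insurer total: £476 + £321.30 + £319.20 + £7,077.50 = £8,194.

£8,194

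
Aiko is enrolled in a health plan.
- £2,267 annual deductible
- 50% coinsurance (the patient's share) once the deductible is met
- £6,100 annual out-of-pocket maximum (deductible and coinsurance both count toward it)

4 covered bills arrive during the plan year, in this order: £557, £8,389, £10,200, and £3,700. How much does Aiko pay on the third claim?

#1 (£557): entire amount goes to the deductible. Patient owes £557 (running OOP £557).
#2 (£8,389): £1,710 to deductible, leaving £6,679; patient's 50% is £3,339.50. Patient owes £5,049.50 (running OOP £5,606.50).
#3 (£10,200): deductible met; 50% of £10,200 = £5,100. Adding that to £5,606.50 gives £10,706.50, past the £6,100 cap; patient pays only £6,100 − £5,606.50 = £493.50.

£493.50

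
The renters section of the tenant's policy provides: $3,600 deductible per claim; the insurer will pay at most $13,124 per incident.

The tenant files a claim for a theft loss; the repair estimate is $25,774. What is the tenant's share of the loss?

Less the $3,600 deductible: $25,774 − $3,600 = $22,174.
Since $22,174 > $13,124, the payout is capped at $13,124.
The tenant bears the rest of the original loss: $25,774 − $13,124 = $12,650.

$12,650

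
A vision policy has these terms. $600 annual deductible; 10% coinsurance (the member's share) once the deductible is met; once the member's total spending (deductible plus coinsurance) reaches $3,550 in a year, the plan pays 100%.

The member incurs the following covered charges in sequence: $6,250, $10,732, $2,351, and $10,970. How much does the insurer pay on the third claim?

$2,115.90

Bill 1, $6,250: $600 finishes the deductible; $5,650 goes to coinsurance; member's 10% is $565. Member pays $1,165; OOP now $1,165. Insurer: $6,250 − $1,165 = $5,085.
Bill 2, $10,732: deductible met; 10% of $10,732 = $1,073.20. Member owes $1,073.20 (running OOP $2,238.20). Plan pays $10,732 − $1,073.20 = $9,658.80.
Bill 3, $2,351: deductible already satisfied, so member's share is 10% × $2,351 = $235.10. Cost to member: $235.10. OOP to date $2,473.30. Plan pays $2,351 − $235.10 = $2,115.90.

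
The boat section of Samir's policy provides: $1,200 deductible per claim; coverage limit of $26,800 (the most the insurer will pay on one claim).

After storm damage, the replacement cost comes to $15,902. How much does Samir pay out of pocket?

$1,200

Less the $1,200 deductible: $15,902 − $1,200 = $14,702.
That's under the $26,800 cap, so the insurer reimburses the full $14,702.
Out of pocket: $15,902 − $14,702 = $1,200.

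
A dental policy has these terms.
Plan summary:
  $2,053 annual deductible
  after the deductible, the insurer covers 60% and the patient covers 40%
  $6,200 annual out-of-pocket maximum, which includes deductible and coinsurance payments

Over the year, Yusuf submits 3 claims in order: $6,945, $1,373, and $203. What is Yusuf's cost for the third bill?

$81.20

Claim 1 ($6,945): $2,053 to deductible, leaving $4,892; coinsurance $4,892 × 40% = $1,956.80. Patient pays $4,009.80; OOP now $4,009.80.
Claim 2 ($1,373): deductible met; 40% of $1,373 = $549.20. Cost to patient: $549.20. OOP to date $4,559.
Claim 3 ($203): 40% coinsurance on $203 = $81.20. Cost to patient: $81.20. OOP to date $4,640.20.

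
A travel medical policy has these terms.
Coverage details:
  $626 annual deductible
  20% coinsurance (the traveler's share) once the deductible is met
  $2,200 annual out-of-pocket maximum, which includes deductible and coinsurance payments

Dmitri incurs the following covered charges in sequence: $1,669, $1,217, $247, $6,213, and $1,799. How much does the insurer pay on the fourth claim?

Claim 1 — $1,669: $626 finishes the deductible; $1,043 goes to coinsurance; coinsurance $1,043 × 20% = $208.60. Traveler owes $834.60 (running OOP $834.60). Insurer: $1,669 − $834.60 = $834.40.
Claim 2 — $1,217: deductible met; 20% of $1,217 = $243.40. Cost to traveler: $243.40. OOP to date $1,078. Plan pays $1,217 − $243.40 = $973.60.
Claim 3 — $247: 20% coinsurance on $247 = $49.40. Traveler owes $49.40 (running OOP $1,127.40). Insurer: $247 − $49.40 = $197.60.
Claim 4 — $6,213: 20% coinsurance on $6,213 = $1,242.60. That would push OOP to $2,370, over the $2,200 cap, so traveler pays $2,200 − $1,127.40 = $1,072.60. Insurer: $6,213 − $1,072.60 = $5,140.40.

$5,140.40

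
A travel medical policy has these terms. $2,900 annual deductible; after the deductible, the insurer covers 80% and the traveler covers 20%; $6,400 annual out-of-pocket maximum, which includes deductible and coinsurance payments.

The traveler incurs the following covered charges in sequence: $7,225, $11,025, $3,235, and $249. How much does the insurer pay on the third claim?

Claim 1 ($7,225): $2,900 finishes the deductible; $4,325 goes to coinsurance; coinsurance $4,325 × 20% = $865. Traveler owes $3,765 (running OOP $3,765). Plan pays $7,225 − $3,765 = $3,460.
Claim 2 ($11,025): deductible already satisfied, so traveler's share is 20% × $11,025 = $2,205. Traveler owes $2,205 (running OOP $5,970). Insurer: $11,025 − $2,205 = $8,820.
Claim 3 ($3,235): deductible met; 20% of $3,235 = $647. That would push OOP to $6,617, over the $6,400 cap, so traveler pays $6,400 − $5,970 = $430. Insurer: $3,235 − $430 = $2,805.

$2,805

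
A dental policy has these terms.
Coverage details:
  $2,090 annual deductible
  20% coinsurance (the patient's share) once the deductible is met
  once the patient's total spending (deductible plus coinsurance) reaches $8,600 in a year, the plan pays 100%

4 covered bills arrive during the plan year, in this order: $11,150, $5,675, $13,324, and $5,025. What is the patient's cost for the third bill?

$2,664.80

Claim 1 ($11,150): $2,090 to deductible, leaving $9,060; coinsurance $9,060 × 20% = $1,812. Cost to patient: $3,902. OOP to date $3,902.
Claim 2 ($5,675): deductible met; 20% of $5,675 = $1,135. Patient pays $1,135; OOP now $5,037.
Claim 3 ($13,324): 20% coinsurance on $13,324 = $2,664.80. Patient owes $2,664.80 (running OOP $7,701.80).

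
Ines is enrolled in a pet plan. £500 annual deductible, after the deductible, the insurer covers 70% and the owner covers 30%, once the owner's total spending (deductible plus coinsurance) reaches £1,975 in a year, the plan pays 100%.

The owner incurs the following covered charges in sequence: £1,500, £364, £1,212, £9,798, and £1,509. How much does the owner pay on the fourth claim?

£702.20

Claim 1 (£1,500): £500 to deductible, leaving £1,000; 30% of £1,000 = £300. Cost to owner: £800. OOP to date £800.
Claim 2 (£364): deductible met; 30% of £364 = £109.20. Owner pays £109.20; OOP now £909.20.
Claim 3 (£1,212): deductible met; 30% of £1,212 = £363.60. Cost to owner: £363.60. OOP to date £1,272.80.
Claim 4 (£9,798): deductible already satisfied, so owner's share is 30% × £9,798 = £2,939.40. OOP would hit £4,212.20 > £1,975, so the cap limits the owner to £1,975 − £1,272.80 = £702.20.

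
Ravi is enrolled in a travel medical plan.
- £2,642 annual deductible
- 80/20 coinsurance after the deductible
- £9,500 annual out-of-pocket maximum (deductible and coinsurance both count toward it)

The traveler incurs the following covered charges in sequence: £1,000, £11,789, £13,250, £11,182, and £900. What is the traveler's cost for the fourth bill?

£2,178.60

#1 (£1,000): all of it applies to the deductible. Cost to traveler: £1,000. OOP to date £1,000.
#2 (£11,789): deductible takes £1,642, £10,147 remains; traveler's 20% is £2,029.40. Traveler owes £3,671.40 (running OOP £4,671.40).
#3 (£13,250): deductible met; 20% of £13,250 = £2,650. Traveler owes £2,650 (running OOP £7,321.40).
#4 (£11,182): deductible already satisfied, so traveler's share is 20% × £11,182 = £2,236.40. That would push OOP to £9,557.80, over the £9,500 cap, so traveler pays £9,500 − £7,321.40 = £2,178.60.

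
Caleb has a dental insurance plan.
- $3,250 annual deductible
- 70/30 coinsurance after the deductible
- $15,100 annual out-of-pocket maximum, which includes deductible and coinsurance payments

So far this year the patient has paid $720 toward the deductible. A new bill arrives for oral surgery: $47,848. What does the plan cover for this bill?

Deductible still to meet: $3,250 − $720 = $2,530.
That leaves $47,848 − $2,530 = $45,318 for coinsurance.
Patient's 30% share of $45,318 is $13,595.40.
Patient responsibility before any cap: $2,530 + $13,595.40 = $16,125.40.
Adding $16,125.40 to the $720 already spent would give $16,845.40, which exceeds the $15,100 cap; the patient pays just $15,100 − $720 = $14,380.
The plan picks up $47,848 − $14,380 = $33,468.

$33,468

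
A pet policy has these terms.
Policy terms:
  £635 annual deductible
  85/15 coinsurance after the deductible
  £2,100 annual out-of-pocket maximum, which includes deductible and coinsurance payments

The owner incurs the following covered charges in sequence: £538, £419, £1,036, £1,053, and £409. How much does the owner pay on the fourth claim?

#1 (£538): all of it applies to the deductible. Owner pays £538; OOP now £538.
#2 (£419): deductible takes £97, £322 remains; coinsurance £322 × 15% = £48.30. Owner owes £145.30 (running OOP £683.30).
#3 (£1,036): deductible met; 15% of £1,036 = £155.40. Cost to owner: £155.40. OOP to date £838.70.
#4 (£1,053): deductible already satisfied, so owner's share is 15% × £1,053 = £157.95. Cost to owner: £157.95. OOP to date £996.65.

£157.95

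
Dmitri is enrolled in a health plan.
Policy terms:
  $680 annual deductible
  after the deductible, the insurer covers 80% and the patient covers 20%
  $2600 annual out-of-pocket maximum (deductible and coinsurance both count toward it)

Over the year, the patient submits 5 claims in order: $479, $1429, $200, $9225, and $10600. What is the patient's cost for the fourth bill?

Claim 1 — $479: fully absorbed by the deductible. Patient pays $479; OOP now $479.
Claim 2 — $1429: deductible takes $201, $1228 remains; coinsurance $1228 × 20% = $245.60. Patient pays $446.60; OOP now $925.60.
Claim 3 — $200: deductible met; 20% of $200 = $40. Cost to patient: $40. OOP to date $965.60.
Claim 4 — $9225: 20% coinsurance on $9225 = $1845. That would push OOP to $2810.60, over the $2600 cap, so patient pays $2600 − $965.60 = $1634.40.

$1634.40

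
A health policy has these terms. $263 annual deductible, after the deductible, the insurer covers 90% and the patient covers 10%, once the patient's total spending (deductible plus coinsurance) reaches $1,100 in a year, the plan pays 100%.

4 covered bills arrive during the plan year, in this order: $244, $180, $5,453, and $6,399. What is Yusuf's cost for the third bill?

#1 ($244): fully absorbed by the deductible. Cost to patient: $244. OOP to date $244.
#2 ($180): $19 to deductible, leaving $161; patient's 10% is $16.10. Patient pays $35.10; OOP now $279.10.
#3 ($5,453): deductible met; 10% of $5,453 = $545.30. Patient owes $545.30 (running OOP $824.40).

$545.30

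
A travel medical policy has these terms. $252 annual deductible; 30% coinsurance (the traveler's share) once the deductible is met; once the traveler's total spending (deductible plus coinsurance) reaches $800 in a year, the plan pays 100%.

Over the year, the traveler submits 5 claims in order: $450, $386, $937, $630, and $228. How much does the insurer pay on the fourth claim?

$538.30

Claim 1 — $450: deductible takes $252, $198 remains; traveler's 30% is $59.40. Traveler owes $311.40 (running OOP $311.40). Insurer: $450 − $311.40 = $138.60.
Claim 2 — $386: deductible met; 30% of $386 = $115.80. Cost to traveler: $115.80. OOP to date $427.20. Plan pays $386 − $115.80 = $270.20.
Claim 3 — $937: 30% coinsurance on $937 = $281.10. Cost to traveler: $281.10. OOP to date $708.30. Insurer: $937 − $281.10 = $655.90.
Claim 4 — $630: deductible met; 30% of $630 = $189. That would push OOP to $897.30, over the $800 cap, so traveler pays $800 − $708.30 = $91.70. Insurer: $630 − $91.70 = $538.30.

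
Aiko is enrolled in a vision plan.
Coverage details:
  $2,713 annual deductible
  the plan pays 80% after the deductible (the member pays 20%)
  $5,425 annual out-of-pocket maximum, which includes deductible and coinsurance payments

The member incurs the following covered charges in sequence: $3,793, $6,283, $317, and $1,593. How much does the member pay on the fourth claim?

$318.60

Claim 1 — $3,793: $2,713 to deductible, leaving $1,080; 20% of $1,080 = $216. Member owes $2,929 (running OOP $2,929).
Claim 2 — $6,283: deductible already satisfied, so member's share is 20% × $6,283 = $1,256.60. Member owes $1,256.60 (running OOP $4,185.60).
Claim 3 — $317: deductible met; 20% of $317 = $63.40. Member pays $63.40; OOP now $4,249.
Claim 4 — $1,593: deductible already satisfied, so member's share is 20% × $1,593 = $318.60. Member owes $318.60 (running OOP $4,567.60).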